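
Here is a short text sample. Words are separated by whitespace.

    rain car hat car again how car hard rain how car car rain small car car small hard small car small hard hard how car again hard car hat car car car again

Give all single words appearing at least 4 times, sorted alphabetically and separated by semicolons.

Unigram counts meeting the condition (at least 4 times):
  car: 13
  hard: 5
  small: 4

car; hard; small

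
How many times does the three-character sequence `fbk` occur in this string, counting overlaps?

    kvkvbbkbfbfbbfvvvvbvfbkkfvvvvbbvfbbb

Sliding a length-3 window over the 36 characters (34 positions):
  position 21–23: fbk

1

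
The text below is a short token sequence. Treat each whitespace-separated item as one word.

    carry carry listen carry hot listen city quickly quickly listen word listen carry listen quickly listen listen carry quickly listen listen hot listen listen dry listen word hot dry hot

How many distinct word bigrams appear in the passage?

30 tokens → 29 bigram windows in total.
Repeated bigrams (each contributes count−1 duplicates):
  listen carry: 3
  listen listen: 3
  quickly listen: 3
  carry listen: 2
  hot listen: 2
  listen word: 2
9 duplicate windows → 29 − 9 = 20 distinct.

20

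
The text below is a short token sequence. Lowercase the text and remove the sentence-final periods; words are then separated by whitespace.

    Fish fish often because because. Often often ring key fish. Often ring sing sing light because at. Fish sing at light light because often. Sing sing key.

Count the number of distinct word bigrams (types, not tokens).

27 tokens → 26 bigram windows in total.
Repeated bigrams (each contributes count−1 duplicates):
  because often: 2
  fish often: 2
  light because: 2
  often ring: 2
  sing sing: 2
5 duplicate windows → 26 − 5 = 21 distinct.

21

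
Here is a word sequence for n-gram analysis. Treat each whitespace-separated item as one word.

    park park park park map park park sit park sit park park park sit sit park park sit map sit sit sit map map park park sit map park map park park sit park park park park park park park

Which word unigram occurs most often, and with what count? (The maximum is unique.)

"park", 24 times

Unigram frequencies (highest first):
  park: 24
  sit: 10
  map: 6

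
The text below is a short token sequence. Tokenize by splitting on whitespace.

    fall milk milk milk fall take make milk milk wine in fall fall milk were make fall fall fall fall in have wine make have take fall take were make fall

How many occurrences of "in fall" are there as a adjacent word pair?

1

Scanning the 30 overlapping bigram windows for "in fall":
  position 11–12: in fall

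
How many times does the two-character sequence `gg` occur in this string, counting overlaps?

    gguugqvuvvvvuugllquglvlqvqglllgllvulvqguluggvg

Sliding a length-2 window over the 46 characters (45 positions):
  position 1–2: gg
  position 43–44: gg

2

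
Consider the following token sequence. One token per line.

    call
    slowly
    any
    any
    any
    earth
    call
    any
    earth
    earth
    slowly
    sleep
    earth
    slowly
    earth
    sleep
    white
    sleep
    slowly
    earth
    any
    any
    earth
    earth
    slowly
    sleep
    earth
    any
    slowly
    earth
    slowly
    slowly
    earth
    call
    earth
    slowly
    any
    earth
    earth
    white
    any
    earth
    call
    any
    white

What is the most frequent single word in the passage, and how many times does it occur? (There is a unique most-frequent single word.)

Unigram frequencies (highest first):
  earth: 15
  any: 10
  slowly: 9
  call: 4
  sleep: 4
  white: 3

"earth", 15 times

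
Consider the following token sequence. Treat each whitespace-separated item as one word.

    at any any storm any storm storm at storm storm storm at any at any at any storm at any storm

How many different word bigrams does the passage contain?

8

21 tokens → 20 bigram windows in total.
Repeated bigrams (each contributes count−1 duplicates):
  at any: 5
  any storm: 4
  storm at: 3
  storm storm: 3
  any at: 2
12 duplicate windows → 20 − 12 = 8 distinct.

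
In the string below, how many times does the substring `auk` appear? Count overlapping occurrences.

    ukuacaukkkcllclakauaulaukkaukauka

4

Sliding a length-3 window over the 33 characters (31 positions):
  position 6–8: auk
  position 23–25: auk
  position 27–29: auk
  position 30–32: auk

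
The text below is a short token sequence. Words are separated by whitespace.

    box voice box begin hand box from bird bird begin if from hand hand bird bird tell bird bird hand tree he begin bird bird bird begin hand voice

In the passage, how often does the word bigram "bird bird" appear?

Scanning the 28 overlapping bigram windows for "bird bird":
  position 8–9: bird bird
  position 15–16: bird bird
  position 18–19: bird bird
  position 24–25: bird bird
  position 25–26: bird bird

5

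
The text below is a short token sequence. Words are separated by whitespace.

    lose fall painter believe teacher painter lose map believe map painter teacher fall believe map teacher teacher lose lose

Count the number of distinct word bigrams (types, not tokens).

17

19 tokens → 18 bigram windows in total.
Repeated bigrams (each contributes count−1 duplicates):
  believe map: 2
1 duplicate windows → 18 − 1 = 17 distinct.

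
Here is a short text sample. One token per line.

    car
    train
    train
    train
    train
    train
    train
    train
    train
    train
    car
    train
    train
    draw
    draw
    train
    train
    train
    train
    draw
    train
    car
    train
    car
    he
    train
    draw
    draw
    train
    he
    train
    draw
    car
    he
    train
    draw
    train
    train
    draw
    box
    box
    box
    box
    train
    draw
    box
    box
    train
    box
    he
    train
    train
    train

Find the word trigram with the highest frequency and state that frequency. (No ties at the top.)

"train train train", 10 times

Trigram frequencies (highest first):
  train train train: 10
  train train draw: 3
  he train draw: 3
  car train train: 2
  train car train: 2
  train draw draw: 2
  … (21 more, each ≤ 2)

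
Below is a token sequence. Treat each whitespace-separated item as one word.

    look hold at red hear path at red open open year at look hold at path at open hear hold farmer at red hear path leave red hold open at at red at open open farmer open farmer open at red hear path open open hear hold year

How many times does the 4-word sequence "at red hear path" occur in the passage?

3

Scanning the 45 overlapping 4-gram windows for "at red hear path":
  position 3–6: at red hear path
  position 22–25: at red hear path
  position 40–43: at red hear path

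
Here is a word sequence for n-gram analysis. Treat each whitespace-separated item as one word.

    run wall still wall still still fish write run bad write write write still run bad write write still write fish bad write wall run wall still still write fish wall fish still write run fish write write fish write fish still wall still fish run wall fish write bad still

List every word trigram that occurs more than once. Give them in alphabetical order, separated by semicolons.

Trigram counts meeting the condition (more than once):
  bad write write: 2
  run bad write: 2
  run wall still: 2
  still wall still: 2
  still write fish: 2
  wall still still: 2
  write write still: 2

bad write write; run bad write; run wall still; still wall still; still write fish; wall still still; write write still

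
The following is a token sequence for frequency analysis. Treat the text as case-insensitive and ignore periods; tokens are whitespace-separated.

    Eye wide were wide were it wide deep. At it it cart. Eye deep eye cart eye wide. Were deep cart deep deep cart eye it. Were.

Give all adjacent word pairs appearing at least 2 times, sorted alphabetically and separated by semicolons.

cart eye; deep cart; eye wide; wide were

Bigram counts meeting the condition (at least 2 times):
  cart eye: 3
  deep cart: 2
  eye wide: 2
  wide were: 3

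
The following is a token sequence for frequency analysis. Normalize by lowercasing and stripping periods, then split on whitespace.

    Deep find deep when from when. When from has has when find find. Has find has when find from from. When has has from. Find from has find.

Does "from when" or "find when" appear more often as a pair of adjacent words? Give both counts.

"from when": 2 occurrences
"find when": 0 occurrences

"from when" (2 vs 0)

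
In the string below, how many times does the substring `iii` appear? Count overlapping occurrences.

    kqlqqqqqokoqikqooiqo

0

Sliding a length-3 window over the 20 characters (18 positions):
  (no match at any position)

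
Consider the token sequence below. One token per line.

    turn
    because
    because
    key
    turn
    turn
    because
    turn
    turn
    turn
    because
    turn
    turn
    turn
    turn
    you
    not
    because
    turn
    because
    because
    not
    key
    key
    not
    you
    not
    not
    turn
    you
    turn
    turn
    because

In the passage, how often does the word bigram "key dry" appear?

Scanning the 32 overlapping bigram windows for "key dry":
  (none found)

0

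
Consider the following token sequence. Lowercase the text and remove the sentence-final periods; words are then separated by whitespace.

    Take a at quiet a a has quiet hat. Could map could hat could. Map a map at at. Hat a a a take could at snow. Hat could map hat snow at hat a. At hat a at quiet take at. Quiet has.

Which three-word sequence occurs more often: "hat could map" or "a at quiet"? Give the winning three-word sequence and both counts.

"hat could map" (3 vs 2)

"hat could map": 3 occurrences
"a at quiet": 2 occurrences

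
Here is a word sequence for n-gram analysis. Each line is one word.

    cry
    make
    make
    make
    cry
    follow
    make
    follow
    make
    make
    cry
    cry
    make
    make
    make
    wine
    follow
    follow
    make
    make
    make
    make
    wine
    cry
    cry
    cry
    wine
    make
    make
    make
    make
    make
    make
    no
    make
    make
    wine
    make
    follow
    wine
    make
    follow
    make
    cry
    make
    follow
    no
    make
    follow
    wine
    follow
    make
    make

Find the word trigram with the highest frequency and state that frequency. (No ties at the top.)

Trigram frequencies (highest first):
  make make make: 8
  follow make make: 3
  make make wine: 3
  cry make make: 2
  make make cry: 2
  make follow make: 2
  … (29 more, each ≤ 2)

"make make make", 8 times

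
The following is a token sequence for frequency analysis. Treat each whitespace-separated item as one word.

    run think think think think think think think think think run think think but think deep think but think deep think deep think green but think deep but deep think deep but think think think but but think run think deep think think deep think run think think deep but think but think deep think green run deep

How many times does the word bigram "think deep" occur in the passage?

Scanning the 57 overlapping bigram windows for "think deep":
  position 15–16: think deep
  position 19–20: think deep
  position 21–22: think deep
  position 26–27: think deep
  position 30–31: think deep
  position 40–41: think deep
  position 43–44: think deep
  position 48–49: think deep
  position 53–54: think deep

9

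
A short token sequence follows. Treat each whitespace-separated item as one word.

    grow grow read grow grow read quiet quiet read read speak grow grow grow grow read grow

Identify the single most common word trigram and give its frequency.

"grow grow read", 3 times

Trigram frequencies (highest first):
  grow grow read: 3
  grow read grow: 2
  grow grow grow: 2
  read grow grow: 1
  grow read quiet: 1
  read quiet quiet: 1
  … (5 more, each ≤ 1)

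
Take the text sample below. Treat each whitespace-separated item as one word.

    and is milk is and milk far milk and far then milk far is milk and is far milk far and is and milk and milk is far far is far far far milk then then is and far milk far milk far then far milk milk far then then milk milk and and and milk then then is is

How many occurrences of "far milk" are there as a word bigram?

Scanning the 59 overlapping bigram windows for "far milk":
  position 7–8: far milk
  position 18–19: far milk
  position 33–34: far milk
  position 39–40: far milk
  position 41–42: far milk
  position 45–46: far milk

6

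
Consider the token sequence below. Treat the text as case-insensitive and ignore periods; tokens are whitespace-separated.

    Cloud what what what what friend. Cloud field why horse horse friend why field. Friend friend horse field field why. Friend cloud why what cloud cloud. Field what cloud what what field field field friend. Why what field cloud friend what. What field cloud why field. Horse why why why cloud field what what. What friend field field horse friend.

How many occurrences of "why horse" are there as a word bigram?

1

Scanning the 59 overlapping bigram windows for "why horse":
  position 9–10: why horse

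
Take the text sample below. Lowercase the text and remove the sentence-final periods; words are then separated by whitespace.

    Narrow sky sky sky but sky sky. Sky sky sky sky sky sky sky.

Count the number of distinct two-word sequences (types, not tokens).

4

14 tokens → 13 bigram windows in total.
Repeated bigrams (each contributes count−1 duplicates):
  sky sky: 10
9 duplicate windows → 13 − 9 = 4 distinct.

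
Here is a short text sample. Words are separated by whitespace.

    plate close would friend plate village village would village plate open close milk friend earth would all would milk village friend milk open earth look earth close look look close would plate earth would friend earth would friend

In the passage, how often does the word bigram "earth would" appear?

Scanning the 37 overlapping bigram windows for "earth would":
  position 15–16: earth would
  position 33–34: earth would
  position 36–37: earth would

3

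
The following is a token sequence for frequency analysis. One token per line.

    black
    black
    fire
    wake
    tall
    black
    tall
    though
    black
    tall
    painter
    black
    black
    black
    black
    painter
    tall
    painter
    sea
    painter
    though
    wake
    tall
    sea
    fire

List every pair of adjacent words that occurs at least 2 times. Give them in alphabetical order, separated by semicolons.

black black; black tall; tall painter; wake tall

Bigram counts meeting the condition (at least 2 times):
  black black: 4
  black tall: 2
  tall painter: 2
  wake tall: 2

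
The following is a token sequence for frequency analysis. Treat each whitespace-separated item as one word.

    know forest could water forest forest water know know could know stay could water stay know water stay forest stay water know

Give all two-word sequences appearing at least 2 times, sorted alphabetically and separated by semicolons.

could water; water know; water stay

Bigram counts meeting the condition (at least 2 times):
  could water: 2
  water know: 2
  water stay: 2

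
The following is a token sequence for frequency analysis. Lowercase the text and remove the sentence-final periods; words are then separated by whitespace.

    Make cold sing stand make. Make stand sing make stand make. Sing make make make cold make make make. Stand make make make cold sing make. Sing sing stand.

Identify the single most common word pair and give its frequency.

Bigram frequencies (highest first):
  make make: 7
  make cold: 3
  stand make: 3
  make stand: 3
  sing make: 3
  cold sing: 2
  … (5 more, each ≤ 2)

"make make", 7 times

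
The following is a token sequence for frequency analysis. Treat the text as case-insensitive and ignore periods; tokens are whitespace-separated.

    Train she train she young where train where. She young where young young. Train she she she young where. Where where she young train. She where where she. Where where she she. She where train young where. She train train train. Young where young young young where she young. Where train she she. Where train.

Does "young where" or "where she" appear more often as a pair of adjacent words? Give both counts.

"young where" (7 vs 6)

"young where": 7 occurrences
"where she": 6 occurrences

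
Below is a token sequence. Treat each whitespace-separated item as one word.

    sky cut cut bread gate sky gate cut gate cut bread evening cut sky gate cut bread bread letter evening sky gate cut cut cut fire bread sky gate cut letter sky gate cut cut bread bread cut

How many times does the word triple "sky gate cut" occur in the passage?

5

Scanning the 36 overlapping trigram windows for "sky gate cut":
  position 6–8: sky gate cut
  position 14–16: sky gate cut
  position 21–23: sky gate cut
  position 28–30: sky gate cut
  position 32–34: sky gate cut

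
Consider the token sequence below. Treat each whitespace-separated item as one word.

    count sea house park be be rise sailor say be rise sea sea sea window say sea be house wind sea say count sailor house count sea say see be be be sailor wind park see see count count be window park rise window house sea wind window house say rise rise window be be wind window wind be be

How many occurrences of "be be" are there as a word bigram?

Scanning the 59 overlapping bigram windows for "be be":
  position 5–6: be be
  position 30–31: be be
  position 31–32: be be
  position 54–55: be be
  position 59–60: be be

5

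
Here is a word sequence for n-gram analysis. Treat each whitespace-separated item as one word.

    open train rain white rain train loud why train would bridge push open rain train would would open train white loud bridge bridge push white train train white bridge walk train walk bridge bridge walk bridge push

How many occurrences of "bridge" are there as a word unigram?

Scanning the 37 tokens for "bridge":
  position 11: bridge
  position 22: bridge
  position 23: bridge
  position 29: bridge
  position 33: bridge
  position 34: bridge
  position 36: bridge

7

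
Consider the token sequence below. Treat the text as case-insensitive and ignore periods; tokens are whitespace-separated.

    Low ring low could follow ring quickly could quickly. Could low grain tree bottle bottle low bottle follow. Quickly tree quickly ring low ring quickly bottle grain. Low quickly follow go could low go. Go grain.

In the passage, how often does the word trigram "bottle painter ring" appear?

0

Scanning the 34 overlapping trigram windows for "bottle painter ring":
  (none found)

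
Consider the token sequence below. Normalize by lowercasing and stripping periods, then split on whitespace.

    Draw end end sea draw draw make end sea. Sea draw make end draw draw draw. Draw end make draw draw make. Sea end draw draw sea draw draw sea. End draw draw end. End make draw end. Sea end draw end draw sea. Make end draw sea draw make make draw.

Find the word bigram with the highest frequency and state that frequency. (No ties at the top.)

Bigram frequencies (highest first):
  draw draw: 8
  end draw: 6
  draw end: 5
  sea draw: 4
  draw make: 4
  draw sea: 4
  … (10 more, each ≤ 3)

"draw draw", 8 times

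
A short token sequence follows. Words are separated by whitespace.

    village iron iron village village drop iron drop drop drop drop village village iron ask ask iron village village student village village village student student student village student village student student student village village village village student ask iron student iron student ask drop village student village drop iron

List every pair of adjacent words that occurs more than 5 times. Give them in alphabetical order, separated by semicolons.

Bigram counts meeting the condition (more than 5 times):
  village student: 6
  village village: 8

village student; village village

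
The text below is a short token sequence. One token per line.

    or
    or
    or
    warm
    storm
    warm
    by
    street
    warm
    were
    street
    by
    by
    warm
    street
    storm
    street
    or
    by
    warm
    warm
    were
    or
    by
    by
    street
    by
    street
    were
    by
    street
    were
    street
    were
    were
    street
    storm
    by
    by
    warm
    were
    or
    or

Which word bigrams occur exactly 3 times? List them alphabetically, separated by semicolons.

Bigram counts meeting the condition (exactly 3 times):
  by by: 3
  by warm: 3
  or or: 3
  street were: 3
  warm were: 3
  were street: 3

by by; by warm; or or; street were; warm were; were street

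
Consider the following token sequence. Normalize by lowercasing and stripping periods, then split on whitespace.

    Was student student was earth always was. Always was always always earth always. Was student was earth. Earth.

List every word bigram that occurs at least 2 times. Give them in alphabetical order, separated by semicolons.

always was; earth always; student was; was always; was earth; was student

Bigram counts meeting the condition (at least 2 times):
  always was: 3
  earth always: 2
  student was: 2
  was always: 2
  was earth: 2
  was student: 2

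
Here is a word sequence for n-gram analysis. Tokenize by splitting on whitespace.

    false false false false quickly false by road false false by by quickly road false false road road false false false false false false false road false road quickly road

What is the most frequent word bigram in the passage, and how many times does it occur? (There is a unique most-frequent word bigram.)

Bigram frequencies (highest first):
  false false: 11
  road false: 4
  false road: 3
  false by: 2
  quickly road: 2
  false quickly: 1
  … (6 more, each ≤ 1)

"false false", 11 times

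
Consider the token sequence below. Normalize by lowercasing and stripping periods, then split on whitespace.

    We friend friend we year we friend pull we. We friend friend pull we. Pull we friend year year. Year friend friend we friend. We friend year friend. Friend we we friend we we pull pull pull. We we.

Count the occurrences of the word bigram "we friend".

7

Scanning the 38 overlapping bigram windows for "we friend":
  position 1–2: we friend
  position 6–7: we friend
  position 10–11: we friend
  position 16–17: we friend
  position 23–24: we friend
  position 25–26: we friend
  position 31–32: we friend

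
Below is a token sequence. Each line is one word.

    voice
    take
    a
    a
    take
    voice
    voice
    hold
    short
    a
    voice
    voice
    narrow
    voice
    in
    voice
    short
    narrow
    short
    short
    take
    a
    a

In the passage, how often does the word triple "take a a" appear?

Scanning the 21 overlapping trigram windows for "take a a":
  position 2–4: take a a
  position 21–23: take a a

2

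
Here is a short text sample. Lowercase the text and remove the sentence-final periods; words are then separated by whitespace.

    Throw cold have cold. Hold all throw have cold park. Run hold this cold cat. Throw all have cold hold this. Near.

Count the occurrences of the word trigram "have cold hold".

Scanning the 20 overlapping trigram windows for "have cold hold":
  position 3–5: have cold hold
  position 18–20: have cold hold

2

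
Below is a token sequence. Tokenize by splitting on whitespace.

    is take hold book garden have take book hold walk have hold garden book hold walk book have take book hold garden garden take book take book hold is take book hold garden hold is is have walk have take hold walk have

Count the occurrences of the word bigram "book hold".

5

Scanning the 42 overlapping bigram windows for "book hold":
  position 8–9: book hold
  position 14–15: book hold
  position 20–21: book hold
  position 27–28: book hold
  position 31–32: book hold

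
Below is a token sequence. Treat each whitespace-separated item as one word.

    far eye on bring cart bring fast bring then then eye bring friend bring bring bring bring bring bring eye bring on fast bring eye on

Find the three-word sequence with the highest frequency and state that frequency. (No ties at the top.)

"bring bring bring", 4 times

Trigram frequencies (highest first):
  bring bring bring: 4
  far eye on: 1
  eye on bring: 1
  on bring cart: 1
  bring cart bring: 1
  cart bring fast: 1
  … (15 more, each ≤ 1)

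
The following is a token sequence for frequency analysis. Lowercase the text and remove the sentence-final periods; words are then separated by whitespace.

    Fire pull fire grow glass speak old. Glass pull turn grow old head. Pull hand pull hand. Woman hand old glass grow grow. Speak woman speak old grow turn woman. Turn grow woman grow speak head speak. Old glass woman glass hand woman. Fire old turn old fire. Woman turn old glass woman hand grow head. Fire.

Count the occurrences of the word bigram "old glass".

Scanning the 56 overlapping bigram windows for "old glass":
  position 7–8: old glass
  position 20–21: old glass
  position 38–39: old glass
  position 51–52: old glass

4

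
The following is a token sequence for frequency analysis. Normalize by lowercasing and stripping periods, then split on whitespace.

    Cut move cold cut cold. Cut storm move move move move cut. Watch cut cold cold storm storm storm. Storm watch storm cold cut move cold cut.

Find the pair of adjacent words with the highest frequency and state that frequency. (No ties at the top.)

"cold cut", 4 times

Bigram frequencies (highest first):
  cold cut: 4
  move move: 3
  storm storm: 3
  cut move: 2
  move cold: 2
  cut cold: 2
  … (10 more, each ≤ 1)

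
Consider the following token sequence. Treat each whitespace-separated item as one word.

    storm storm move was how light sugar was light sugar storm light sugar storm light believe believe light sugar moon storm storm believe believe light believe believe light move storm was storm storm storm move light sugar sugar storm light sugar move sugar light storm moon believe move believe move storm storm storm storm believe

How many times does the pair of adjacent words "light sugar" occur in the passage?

Scanning the 54 overlapping bigram windows for "light sugar":
  position 6–7: light sugar
  position 9–10: light sugar
  position 12–13: light sugar
  position 18–19: light sugar
  position 36–37: light sugar
  position 40–41: light sugar

6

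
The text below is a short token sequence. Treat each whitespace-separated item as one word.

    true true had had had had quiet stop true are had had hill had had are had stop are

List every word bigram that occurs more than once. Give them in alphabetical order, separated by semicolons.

are had; had had

Bigram counts meeting the condition (more than once):
  are had: 2
  had had: 5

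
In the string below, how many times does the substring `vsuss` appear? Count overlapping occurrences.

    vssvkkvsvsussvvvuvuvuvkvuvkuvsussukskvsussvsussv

Sliding a length-5 window over the 48 characters (44 positions):
  position 9–13: vsuss
  position 29–33: vsuss
  position 38–42: vsuss
  position 43–47: vsuss

4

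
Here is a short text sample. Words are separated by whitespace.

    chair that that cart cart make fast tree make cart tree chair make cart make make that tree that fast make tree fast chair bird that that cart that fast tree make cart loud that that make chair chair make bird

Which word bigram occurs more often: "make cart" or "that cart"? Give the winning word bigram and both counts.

"make cart" (3 vs 2)

"make cart": 3 occurrences
"that cart": 2 occurrences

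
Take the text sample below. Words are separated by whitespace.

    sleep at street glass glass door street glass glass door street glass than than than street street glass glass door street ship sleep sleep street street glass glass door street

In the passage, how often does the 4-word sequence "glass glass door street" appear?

4

Scanning the 27 overlapping 4-gram windows for "glass glass door street":
  position 4–7: glass glass door street
  position 8–11: glass glass door street
  position 18–21: glass glass door street
  position 27–30: glass glass door street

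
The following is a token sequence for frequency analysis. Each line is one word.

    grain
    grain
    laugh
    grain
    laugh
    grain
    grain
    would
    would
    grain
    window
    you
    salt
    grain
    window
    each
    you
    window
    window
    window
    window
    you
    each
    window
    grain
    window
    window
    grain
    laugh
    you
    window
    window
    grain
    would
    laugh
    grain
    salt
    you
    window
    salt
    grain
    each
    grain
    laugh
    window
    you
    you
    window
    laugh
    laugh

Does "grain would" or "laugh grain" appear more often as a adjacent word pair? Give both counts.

"grain would": 2 occurrences
"laugh grain": 3 occurrences

"laugh grain" (3 vs 2)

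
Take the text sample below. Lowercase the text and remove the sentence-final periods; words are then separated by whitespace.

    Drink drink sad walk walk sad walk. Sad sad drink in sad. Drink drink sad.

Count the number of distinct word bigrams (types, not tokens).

15 tokens → 14 bigram windows in total.
Repeated bigrams (each contributes count−1 duplicates):
  drink drink: 2
  drink sad: 2
  sad drink: 2
  sad walk: 2
  walk sad: 2
5 duplicate windows → 14 − 5 = 9 distinct.

9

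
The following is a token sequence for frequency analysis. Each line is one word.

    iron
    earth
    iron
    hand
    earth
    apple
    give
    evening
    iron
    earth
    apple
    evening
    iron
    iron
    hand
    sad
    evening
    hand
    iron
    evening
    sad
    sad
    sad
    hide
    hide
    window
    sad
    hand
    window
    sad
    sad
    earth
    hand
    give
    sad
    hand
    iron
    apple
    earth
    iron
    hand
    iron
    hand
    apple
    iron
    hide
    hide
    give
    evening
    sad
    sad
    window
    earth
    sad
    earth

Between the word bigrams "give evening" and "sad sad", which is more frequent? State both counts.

"sad sad" (4 vs 2)

"give evening": 2 occurrences
"sad sad": 4 occurrences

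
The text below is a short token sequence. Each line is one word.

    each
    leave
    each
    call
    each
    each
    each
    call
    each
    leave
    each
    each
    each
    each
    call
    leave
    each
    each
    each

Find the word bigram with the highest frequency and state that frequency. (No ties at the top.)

Bigram frequencies (highest first):
  each each: 7
  leave each: 3
  each call: 3
  each leave: 2
  call each: 2
  call leave: 1

"each each", 7 times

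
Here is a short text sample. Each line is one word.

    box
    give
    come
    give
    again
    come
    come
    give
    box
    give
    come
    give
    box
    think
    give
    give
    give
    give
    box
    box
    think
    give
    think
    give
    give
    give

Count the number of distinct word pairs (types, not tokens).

26 tokens → 25 bigram windows in total.
Repeated bigrams (each contributes count−1 duplicates):
  give give: 5
  come give: 3
  give box: 3
  think give: 3
  box give: 2
  box think: 2
  give come: 2
13 duplicate windows → 25 − 13 = 12 distinct.

12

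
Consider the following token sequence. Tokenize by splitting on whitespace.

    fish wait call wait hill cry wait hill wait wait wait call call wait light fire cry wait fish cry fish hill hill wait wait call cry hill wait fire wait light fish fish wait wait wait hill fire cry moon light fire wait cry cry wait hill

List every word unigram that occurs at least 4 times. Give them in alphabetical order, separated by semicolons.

Unigram counts meeting the condition (at least 4 times):
  call: 4
  cry: 7
  fire: 4
  fish: 5
  hill: 7
  wait: 17

call; cry; fire; fish; hill; wait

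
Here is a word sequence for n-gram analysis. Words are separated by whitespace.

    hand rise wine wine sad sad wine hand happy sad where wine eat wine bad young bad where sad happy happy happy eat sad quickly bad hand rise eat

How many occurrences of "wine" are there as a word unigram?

5

Scanning the 29 tokens for "wine":
  position 3: wine
  position 4: wine
  position 7: wine
  position 12: wine
  position 14: wine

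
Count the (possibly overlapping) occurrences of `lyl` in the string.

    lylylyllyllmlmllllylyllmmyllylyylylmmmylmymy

8

Sliding a length-3 window over the 44 characters (42 positions):
  position 1–3: lyl
  position 3–5: lyl
  position 5–7: lyl
  position 8–10: lyl
  position 18–20: lyl
  position 20–22: lyl
  position 28–30: lyl
  position 33–35: lyl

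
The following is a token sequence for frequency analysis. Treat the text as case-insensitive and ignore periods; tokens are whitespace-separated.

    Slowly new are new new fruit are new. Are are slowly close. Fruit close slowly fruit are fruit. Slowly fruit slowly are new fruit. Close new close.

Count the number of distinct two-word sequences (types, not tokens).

18

27 tokens → 26 bigram windows in total.
Repeated bigrams (each contributes count−1 duplicates):
  are new: 3
  fruit are: 2
  fruit close: 2
  fruit slowly: 2
  new are: 2
  new fruit: 2
  slowly fruit: 2
8 duplicate windows → 26 − 8 = 18 distinct.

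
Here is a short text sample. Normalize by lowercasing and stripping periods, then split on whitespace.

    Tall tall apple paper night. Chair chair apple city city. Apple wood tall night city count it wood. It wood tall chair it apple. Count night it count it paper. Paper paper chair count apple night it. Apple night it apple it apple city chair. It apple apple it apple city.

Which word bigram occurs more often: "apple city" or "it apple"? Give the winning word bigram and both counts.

"it apple" (6 vs 3)

"apple city": 3 occurrences
"it apple": 6 occurrences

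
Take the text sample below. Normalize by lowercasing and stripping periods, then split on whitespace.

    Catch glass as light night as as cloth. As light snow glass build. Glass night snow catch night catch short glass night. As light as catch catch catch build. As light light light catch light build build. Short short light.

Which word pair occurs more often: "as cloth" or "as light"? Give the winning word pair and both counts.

"as cloth": 1 occurrence
"as light": 4 occurrences

"as light" (4 vs 1)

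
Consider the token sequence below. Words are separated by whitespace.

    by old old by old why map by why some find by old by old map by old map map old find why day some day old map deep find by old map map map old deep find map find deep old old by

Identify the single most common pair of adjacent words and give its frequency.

"by old", 6 times

Bigram frequencies (highest first):
  by old: 6
  old map: 4
  old by: 3
  map map: 3
  old old: 2
  map by: 2
  … (20 more, each ≤ 2)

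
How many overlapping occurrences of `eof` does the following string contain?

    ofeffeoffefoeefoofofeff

Sliding a length-3 window over the 23 characters (21 positions):
  position 6–8: eof

1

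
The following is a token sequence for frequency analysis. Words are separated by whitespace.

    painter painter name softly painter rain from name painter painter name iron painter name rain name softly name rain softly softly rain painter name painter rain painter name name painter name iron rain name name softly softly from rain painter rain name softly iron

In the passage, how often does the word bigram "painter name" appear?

6

Scanning the 43 overlapping bigram windows for "painter name":
  position 2–3: painter name
  position 10–11: painter name
  position 13–14: painter name
  position 23–24: painter name
  position 27–28: painter name
  position 30–31: painter name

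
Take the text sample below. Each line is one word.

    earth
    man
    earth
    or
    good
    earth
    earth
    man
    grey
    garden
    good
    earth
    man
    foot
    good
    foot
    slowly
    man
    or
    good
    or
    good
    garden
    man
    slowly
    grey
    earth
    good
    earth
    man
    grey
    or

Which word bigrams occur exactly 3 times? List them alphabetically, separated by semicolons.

Bigram counts meeting the condition (exactly 3 times):
  good earth: 3
  or good: 3

good earth; or good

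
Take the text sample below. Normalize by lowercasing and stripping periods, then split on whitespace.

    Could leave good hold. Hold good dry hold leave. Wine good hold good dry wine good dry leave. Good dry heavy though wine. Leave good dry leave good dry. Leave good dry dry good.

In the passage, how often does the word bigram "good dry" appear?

Scanning the 33 overlapping bigram windows for "good dry":
  position 6–7: good dry
  position 13–14: good dry
  position 16–17: good dry
  position 19–20: good dry
  position 25–26: good dry
  position 28–29: good dry
  position 31–32: good dry

7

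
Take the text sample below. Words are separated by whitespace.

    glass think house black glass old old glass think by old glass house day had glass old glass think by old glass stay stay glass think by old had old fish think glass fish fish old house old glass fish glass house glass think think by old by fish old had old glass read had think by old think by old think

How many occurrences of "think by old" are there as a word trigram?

Scanning the 60 overlapping trigram windows for "think by old":
  position 9–11: think by old
  position 19–21: think by old
  position 26–28: think by old
  position 45–47: think by old
  position 56–58: think by old
  position 59–61: think by old

6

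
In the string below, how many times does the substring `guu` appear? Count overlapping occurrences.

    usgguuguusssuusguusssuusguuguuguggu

Sliding a length-3 window over the 35 characters (33 positions):
  position 4–6: guu
  position 7–9: guu
  position 16–18: guu
  position 25–27: guu
  position 28–30: guu

5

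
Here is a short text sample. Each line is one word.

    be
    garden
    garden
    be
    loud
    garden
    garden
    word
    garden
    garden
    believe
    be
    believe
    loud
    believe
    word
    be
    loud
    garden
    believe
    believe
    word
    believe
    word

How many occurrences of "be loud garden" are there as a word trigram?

Scanning the 22 overlapping trigram windows for "be loud garden":
  position 4–6: be loud garden
  position 17–19: be loud garden

2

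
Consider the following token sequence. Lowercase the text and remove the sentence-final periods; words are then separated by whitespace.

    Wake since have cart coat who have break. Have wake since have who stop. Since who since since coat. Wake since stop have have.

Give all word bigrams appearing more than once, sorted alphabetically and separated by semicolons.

since have; wake since

Bigram counts meeting the condition (more than once):
  since have: 2
  wake since: 3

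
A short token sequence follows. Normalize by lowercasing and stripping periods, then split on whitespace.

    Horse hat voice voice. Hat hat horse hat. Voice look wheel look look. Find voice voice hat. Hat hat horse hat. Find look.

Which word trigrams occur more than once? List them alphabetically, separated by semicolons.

hat hat horse; hat horse hat; horse hat voice; voice hat hat; voice voice hat

Trigram counts meeting the condition (more than once):
  hat hat horse: 2
  hat horse hat: 2
  horse hat voice: 2
  voice hat hat: 2
  voice voice hat: 2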